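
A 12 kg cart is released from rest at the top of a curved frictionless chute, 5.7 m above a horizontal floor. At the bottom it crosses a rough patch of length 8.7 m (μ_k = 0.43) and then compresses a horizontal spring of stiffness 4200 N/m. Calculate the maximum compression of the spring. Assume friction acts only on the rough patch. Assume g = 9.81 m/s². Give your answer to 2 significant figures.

Initial energy: E₁ = mgh = (12)(9.81)(5.7) = 671.00 J
Friction removes W_f = μ_k mg d = (0.43)(12)(9.81)(8.7) = 440.4 J
Energy reaching the spring: E = 671.00 − 440.4 = 230.61 J
At max compression ½kx² = E ⇒ x = √(2E/k) = √(2 × 230.61/4200) = 0.3314 m

x = 0.33 m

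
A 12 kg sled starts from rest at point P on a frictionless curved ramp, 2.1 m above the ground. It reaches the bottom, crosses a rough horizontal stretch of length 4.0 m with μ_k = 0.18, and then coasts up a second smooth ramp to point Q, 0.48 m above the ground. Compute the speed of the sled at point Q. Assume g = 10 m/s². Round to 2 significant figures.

v = 4.2 m/s

Energy at P: mgh₁ = (12)(10)(2.1) = 252.00 J
Friction loss: W_f = μ_k mg d = 86.40 J
At Q: ½mv² + mgh₂ = mgh₁ − W_f
½mv² = 252.00 − 86.40 − 57.600 = 108.00 J
v = √(2 × 108.00/12) = 4.243 m/s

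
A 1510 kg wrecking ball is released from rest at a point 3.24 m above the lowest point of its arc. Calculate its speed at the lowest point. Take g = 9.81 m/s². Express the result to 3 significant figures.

By conservation of mechanical energy, mgh = ½mv²
v = √(2gh) = √(2 × 9.81 × 3.24) = √63.569 = 7.973 m/s

v = 7.97 m/s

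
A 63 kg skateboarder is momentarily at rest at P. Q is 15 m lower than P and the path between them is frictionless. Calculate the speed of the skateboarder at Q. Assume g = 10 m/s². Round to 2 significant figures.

v = 17 m/s

Equating total energy at the two states: mgh = ½mv²
v = √(2gh) = √(2 × 10 × 15) = √300.00 = 17.32 m/s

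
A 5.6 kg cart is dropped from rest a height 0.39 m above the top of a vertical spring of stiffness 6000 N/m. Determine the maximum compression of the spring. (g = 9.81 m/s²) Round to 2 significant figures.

Measuring PE from the top of the relaxed spring, at max compression the cart has dropped H + x with zero KE, so:
mg(H + x) = ½kx²
½(6000)x² − (5.6)(9.81)x − (5.6)(9.81)(0.39) = 0
3000x² − 54.94x − 21.43 = 0
x = [54.94 + √(3018 + 257100)]/(2 × 3000) = 0.09416 m

x = 0.094 m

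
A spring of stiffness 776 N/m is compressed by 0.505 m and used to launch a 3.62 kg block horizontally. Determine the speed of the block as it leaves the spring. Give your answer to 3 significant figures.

v = 7.39 m/s

Spring PE converts entirely to kinetic energy: ½kx² = ½mv²
v = x√(k/m) = 0.505 × √(776/3.62) = 7.394 m/s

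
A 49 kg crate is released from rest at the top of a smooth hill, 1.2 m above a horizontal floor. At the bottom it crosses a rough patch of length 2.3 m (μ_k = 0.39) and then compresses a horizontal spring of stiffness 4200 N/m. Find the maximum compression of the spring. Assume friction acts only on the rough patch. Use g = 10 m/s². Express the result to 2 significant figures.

x = 0.27 m

Initial energy: E₁ = mgh = (49)(10)(1.2) = 588.00 J
Friction removes W_f = μ_k mg d = (0.39)(49)(10)(2.3) = 439.5 J
Energy reaching the spring: E = 588.00 − 439.5 = 148.47 J
At max compression ½kx² = E ⇒ x = √(2E/k) = √(2 × 148.47/4200) = 0.2659 m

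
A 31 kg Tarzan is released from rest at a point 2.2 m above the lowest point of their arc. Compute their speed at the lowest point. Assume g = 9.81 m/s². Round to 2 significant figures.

v = 6.6 m/s

Energy conservation between the two points: mgh = ½mv²
v = √(2gh) = √(2 × 9.81 × 2.2) = √43.164 = 6.570 m/s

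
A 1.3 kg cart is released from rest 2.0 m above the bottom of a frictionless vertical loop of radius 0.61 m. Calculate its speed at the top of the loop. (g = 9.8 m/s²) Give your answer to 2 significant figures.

v = 3.9 m/s

Energy conservation: mgh = ½mv_top² + mg(2r)
v_top² = 2g(h − 2r) = 2(9.8)(2.0 − 1.220) = 15.29
v_top = 3.910 m/s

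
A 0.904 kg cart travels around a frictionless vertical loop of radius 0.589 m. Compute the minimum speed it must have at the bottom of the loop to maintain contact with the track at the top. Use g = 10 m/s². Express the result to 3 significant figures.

At the top: mg = mv_top²/r ⇒ v_top² = gr = 5.890 m²/s²
Energy from bottom to top (height 2r): ½mv_bot² = ½mv_top² + mg(2r)
v_bot² = gr + 4gr = 5gr = 29.45
v_bot = √(5gr) = 5.427 m/s

v = 5.43 m/s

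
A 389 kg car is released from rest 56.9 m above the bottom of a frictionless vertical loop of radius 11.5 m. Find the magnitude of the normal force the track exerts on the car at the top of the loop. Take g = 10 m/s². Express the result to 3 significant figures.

N = 19000 N

Energy from release to top (height 2r): mgh = ½mv_top² + mg(2r)
v_top² = 2g(h − 2r) = 2(10)(56.9 − 23.00) = 678.00 m²/s²
At the top, both N and weight point toward the centre: N + mg = mv_top²/r
N = m(v_top²/r − g) = 389(678.00/11.5 − 10) = 19044 N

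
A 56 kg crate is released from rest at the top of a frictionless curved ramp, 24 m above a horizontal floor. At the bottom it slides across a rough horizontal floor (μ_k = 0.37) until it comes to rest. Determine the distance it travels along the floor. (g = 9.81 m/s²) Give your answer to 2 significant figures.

d = 65 m

Energy at the top = energy at the end + work done against friction:
At rest all PE has been dissipated by friction: mgh = μ_k m g d
d = h/μ_k = 24/0.37 = 64.86 m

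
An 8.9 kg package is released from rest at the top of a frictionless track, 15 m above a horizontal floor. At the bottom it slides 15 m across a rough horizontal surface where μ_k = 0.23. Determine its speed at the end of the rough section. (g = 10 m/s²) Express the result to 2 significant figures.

Energy at the top = energy at the end + work done against friction:
mgh = ½mv² + μ_k m g d
W_f = μ_k mg d = (0.23)(8.9)(10)(15) = 307.1 J
½mv² = mgh − W_f = 1335.0 − 307.1 = 1028.0 J
v = √(2 × 1028.0/8.9) = 15.20 m/s

v = 15 m/s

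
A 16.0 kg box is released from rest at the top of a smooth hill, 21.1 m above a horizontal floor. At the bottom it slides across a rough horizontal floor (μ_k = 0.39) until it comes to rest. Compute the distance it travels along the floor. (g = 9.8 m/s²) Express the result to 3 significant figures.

d = 54.1 m

Applying the work–energy principle:
At rest all PE has been dissipated by friction: mgh = μ_k m g d
d = h/μ_k = 21.1/0.39 = 54.10 m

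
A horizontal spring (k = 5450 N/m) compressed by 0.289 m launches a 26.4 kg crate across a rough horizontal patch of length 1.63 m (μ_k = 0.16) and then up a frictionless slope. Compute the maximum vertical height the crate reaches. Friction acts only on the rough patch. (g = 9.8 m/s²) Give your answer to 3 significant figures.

h = 0.619 m

Spring energy: E₀ = ½kx² = ½(5450)(0.289)² = 227.59 J
Friction: W_f = μ_k mg d = (0.16)(26.4)(9.8)(1.63) = 67.47 J
Energy at base of ramp: E = 227.59 − 67.47 = 160.12 J
At max height all remaining energy is PE: mgh = E ⇒ h = E/(mg) = 160.12/(26.4 × 9.8) = 0.6189 m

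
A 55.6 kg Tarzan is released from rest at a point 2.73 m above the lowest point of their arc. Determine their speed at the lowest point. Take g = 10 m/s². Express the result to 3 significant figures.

v = 7.39 m/s

Mechanical energy is conserved (no friction): mgh = ½mv²
v = √(2gh) = √(2 × 10 × 2.73) = √54.600 = 7.389 m/s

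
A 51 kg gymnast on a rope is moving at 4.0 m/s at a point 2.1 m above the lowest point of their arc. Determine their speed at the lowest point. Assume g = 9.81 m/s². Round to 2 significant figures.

Energy conservation between the two points: ½mv₀² + mgh = ½mv²
v² = v₀² + 2gh = (4.0)² + 2(9.81)(2.1) = 57.202
v = √57.202 = 7.563 m/s

v = 7.6 m/s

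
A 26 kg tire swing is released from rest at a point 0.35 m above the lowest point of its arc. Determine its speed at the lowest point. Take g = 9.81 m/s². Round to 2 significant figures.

Energy conservation between the two points: mgh = ½mv²
The mass cancels from both sides.
v = √(2gh) = √(2 × 9.81 × 0.35) = √6.8670 = 2.620 m/s

v = 2.6 m/s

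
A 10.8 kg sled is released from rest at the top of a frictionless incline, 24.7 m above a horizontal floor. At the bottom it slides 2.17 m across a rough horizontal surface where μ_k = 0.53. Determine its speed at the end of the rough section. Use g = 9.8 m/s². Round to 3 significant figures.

Energy at the top = energy at the end + work done against friction:
mgh = ½mv² + μ_k m g d
W_f = μ_k mg d = (0.53)(10.8)(9.8)(2.17) = 121.7 J
½mv² = mgh − W_f = 2614.2 − 121.7 = 2492.5 J
v = √(2 × 2492.5/10.8) = 21.48 m/s

v = 21.5 m/s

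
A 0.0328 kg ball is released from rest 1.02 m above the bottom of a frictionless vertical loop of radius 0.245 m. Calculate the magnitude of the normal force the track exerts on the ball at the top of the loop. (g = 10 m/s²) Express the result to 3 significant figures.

N = 1.09 N

Energy from release to top (height 2r): mgh = ½mv_top² + mg(2r)
v_top² = 2g(h − 2r) = 2(10)(1.02 − 0.4900) = 10.600 m²/s²
At the top, both N and weight point toward the centre: N + mg = mv_top²/r
N = m(v_top²/r − g) = 0.0328(10.600/0.245 − 10) = 1.091 N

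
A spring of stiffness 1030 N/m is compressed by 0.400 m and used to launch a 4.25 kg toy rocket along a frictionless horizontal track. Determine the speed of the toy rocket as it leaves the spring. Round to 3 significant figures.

v = 6.23 m/s

Conservation of energy: ½kx² = ½mv²
v = x√(k/m) = 0.400 × √(1030/4.25) = 6.227 m/s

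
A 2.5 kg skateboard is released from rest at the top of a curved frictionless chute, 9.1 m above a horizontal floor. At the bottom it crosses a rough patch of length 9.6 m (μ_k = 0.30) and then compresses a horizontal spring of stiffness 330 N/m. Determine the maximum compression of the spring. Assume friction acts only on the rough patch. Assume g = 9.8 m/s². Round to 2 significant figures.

x = 0.96 m

Initial energy: E₁ = mgh = (2.5)(9.8)(9.1) = 222.95 J
Friction removes W_f = μ_k mg d = (0.30)(2.5)(9.8)(9.6) = 70.56 J
Energy reaching the spring: E = 222.95 − 70.56 = 152.39 J
At max compression ½kx² = E ⇒ x = √(2E/k) = √(2 × 152.39/330) = 0.9610 m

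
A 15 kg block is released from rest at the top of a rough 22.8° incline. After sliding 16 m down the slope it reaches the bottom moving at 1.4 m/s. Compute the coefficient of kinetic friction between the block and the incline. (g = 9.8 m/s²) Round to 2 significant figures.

μ_k = 0.41

mgh = ½mv² + μ_k (mg cosθ) L, with h = L sinθ
mgL sinθ = 911.44 J; ½mv² = 14.700 J
W_f = 911.44 − 14.700 = 896.7 J
μ_k = W_f/(mg cosθ · L) = 896.7/(135.5 × 16) = 0.4136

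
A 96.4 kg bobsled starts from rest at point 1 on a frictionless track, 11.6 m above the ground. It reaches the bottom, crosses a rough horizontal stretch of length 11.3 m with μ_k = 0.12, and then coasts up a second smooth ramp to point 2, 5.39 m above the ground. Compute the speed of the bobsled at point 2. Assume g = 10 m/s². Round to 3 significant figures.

Energy at 1: mgh₁ = (96.4)(10)(11.6) = 11182 J
Friction loss: W_f = μ_k mg d = 1307 J
At 2: ½mv² + mgh₂ = mgh₁ − W_f
½mv² = 11182 − 1307 − 5196.0 = 4679.3 J
v = √(2 × 4679.3/96.4) = 9.853 m/s

v = 9.85 m/s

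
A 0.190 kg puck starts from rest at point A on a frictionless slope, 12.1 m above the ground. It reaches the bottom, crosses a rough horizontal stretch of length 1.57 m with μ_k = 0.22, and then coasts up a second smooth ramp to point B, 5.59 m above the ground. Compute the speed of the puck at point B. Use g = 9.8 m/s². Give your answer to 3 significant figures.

v = 11.0 m/s

Energy at A: mgh₁ = (0.190)(9.8)(12.1) = 22.530 J
Friction loss: W_f = μ_k mg d = 0.6431 J
At B: ½mv² + mgh₂ = mgh₁ − W_f
½mv² = 22.530 − 0.6431 − 10.409 = 11.478 J
v = √(2 × 11.478/0.190) = 10.99 m/s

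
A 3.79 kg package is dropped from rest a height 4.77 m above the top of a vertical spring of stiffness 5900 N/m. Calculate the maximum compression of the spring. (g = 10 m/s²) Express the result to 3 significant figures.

x = 0.254 m

Measuring PE from the top of the relaxed spring, at max compression the package has dropped H + x with zero KE, so:
mg(H + x) = ½kx²
½(5900)x² − (3.79)(10)x − (3.79)(10)(4.77) = 0
2950x² − 37.90x − 180.8 = 0
x = [37.90 + √(1436 + 2.1332e+06)]/(2 × 2950) = 0.2541 m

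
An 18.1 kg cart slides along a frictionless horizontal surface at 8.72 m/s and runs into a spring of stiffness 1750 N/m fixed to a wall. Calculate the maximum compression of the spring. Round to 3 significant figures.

x = 0.887 m

All KE is stored as spring PE at maximum compression: ½mv² = ½kx²
x = v√(m/k) = 8.72 × √(18.1/1750) = 0.8868 m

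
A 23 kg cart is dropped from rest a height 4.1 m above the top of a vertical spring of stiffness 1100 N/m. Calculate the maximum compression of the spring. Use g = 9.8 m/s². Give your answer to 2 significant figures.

Take the reference level at the top of the uncompressed spring. At max compression the cart has fallen H + x and is momentarily at rest:
mg(H + x) = ½kx²
½(1100)x² − (23)(9.8)x − (23)(9.8)(4.1) = 0
550.0x² − 225.4x − 924.1 = 0
x = [225.4 + √(50805 + 2.0331e+06)]/(2 × 550.0) = 1.517 m

x = 1.5 m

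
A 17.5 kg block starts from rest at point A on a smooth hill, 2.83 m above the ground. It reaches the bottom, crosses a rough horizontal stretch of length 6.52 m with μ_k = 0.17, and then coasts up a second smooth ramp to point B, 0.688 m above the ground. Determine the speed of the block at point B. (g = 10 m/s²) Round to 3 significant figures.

Energy at A: mgh₁ = (17.5)(10)(2.83) = 495.25 J
Friction loss: W_f = μ_k mg d = 194.0 J
At B: ½mv² + mgh₂ = mgh₁ − W_f
½mv² = 495.25 − 194.0 − 120.40 = 180.88 J
v = √(2 × 180.88/17.5) = 4.547 m/s

v = 4.55 m/s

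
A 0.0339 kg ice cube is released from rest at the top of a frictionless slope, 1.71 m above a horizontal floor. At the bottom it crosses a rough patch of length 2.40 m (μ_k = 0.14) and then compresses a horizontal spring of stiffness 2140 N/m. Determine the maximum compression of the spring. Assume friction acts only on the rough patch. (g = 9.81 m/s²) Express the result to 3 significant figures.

x = 0.0207 m

Initial energy: E₁ = mgh = (0.0339)(9.81)(1.71) = 0.56868 J
Friction removes W_f = μ_k mg d = (0.14)(0.0339)(9.81)(2.40) = 0.1117 J
Energy reaching the spring: E = 0.56868 − 0.1117 = 0.45694 J
At max compression ½kx² = E ⇒ x = √(2E/k) = √(2 × 0.45694/2140) = 0.02067 m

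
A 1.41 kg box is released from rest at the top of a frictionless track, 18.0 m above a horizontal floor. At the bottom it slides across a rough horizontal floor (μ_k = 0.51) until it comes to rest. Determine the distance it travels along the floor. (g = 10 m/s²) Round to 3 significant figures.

Energy bookkeeping (friction removes W_f = μ_k N d):
At rest all PE has been dissipated by friction: mgh = μ_k m g d
d = h/μ_k = 18.0/0.51 = 35.29 m

d = 35.3 m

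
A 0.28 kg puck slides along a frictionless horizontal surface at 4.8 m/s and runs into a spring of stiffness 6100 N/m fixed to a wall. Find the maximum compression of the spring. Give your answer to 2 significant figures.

x = 0.033 m

At max compression the puck is momentarily at rest: ½mv² = ½kx²
x = v√(m/k) = 4.8 × √(0.28/6100) = 0.03252 m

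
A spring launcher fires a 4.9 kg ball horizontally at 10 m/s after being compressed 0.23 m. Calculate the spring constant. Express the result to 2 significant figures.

k = 9300 N/m

Energy stored in the spring equals the launch KE: ½kx² = ½mv²
k = mv²/x² = (4.9)(10)²/(0.23)² = 9263 N/m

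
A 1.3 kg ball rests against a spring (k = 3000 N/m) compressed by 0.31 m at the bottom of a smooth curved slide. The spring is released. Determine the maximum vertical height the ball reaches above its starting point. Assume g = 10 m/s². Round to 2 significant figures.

h = 11 m

Energy conservation from release to the highest point: ½kx² = mgh
h = kx²/(2mg) = (3000)(0.31)²/(2 × 1.3 × 10) = 11.09 m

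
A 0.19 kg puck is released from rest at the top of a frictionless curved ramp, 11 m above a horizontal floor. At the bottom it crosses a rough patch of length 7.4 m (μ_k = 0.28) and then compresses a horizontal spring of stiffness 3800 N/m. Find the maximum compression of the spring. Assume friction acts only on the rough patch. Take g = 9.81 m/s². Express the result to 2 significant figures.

Initial energy: E₁ = mgh = (0.19)(9.81)(11) = 20.503 J
Friction removes W_f = μ_k mg d = (0.28)(0.19)(9.81)(7.4) = 3.862 J
Energy reaching the spring: E = 20.503 − 3.862 = 16.641 J
At max compression ½kx² = E ⇒ x = √(2E/k) = √(2 × 16.641/3800) = 0.09359 m

x = 0.094 m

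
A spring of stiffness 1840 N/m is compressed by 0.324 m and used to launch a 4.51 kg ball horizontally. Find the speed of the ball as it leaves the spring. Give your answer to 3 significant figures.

The ball leaves the spring when the spring is at natural length, so ½kx² = ½mv²
v = x√(k/m) = 0.324 × √(1840/4.51) = 6.544 m/s

v = 6.54 m/s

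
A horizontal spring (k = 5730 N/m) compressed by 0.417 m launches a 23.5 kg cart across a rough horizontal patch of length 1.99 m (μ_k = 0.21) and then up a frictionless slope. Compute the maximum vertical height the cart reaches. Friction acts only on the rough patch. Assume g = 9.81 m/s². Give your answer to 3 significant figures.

Spring energy: E₀ = ½kx² = ½(5730)(0.417)² = 498.19 J
Friction: W_f = μ_k mg d = (0.21)(23.5)(9.81)(1.99) = 96.34 J
Energy at base of ramp: E = 498.19 − 96.34 = 401.85 J
At max height all remaining energy is PE: mgh = E ⇒ h = E/(mg) = 401.85/(23.5 × 9.81) = 1.743 m

h = 1.74 m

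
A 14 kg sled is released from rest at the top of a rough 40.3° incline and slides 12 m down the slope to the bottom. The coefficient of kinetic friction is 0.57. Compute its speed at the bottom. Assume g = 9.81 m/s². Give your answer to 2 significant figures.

v = 7.1 m/s

Energy: mgh = ½mv² + W_f, with h = L sinθ and W_f = μ_k (mg cosθ) L
mgh = mgL sinθ = (14)(9.81)(12)sin40.3° = 1066.0 J
W_f = μ_k mg cosθ · L = (0.57)(14)(9.81)cos40.3°·12 = 716.5 J
½mv² = 1066.0 − 716.5 = 349.51 J
v = √(2 × 349.51/14) = 7.066 m/s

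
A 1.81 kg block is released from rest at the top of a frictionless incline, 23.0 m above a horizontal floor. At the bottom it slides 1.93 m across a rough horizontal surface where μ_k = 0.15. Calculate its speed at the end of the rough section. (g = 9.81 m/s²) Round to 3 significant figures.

v = 21.1 m/s

Applying the work–energy principle:
mgh = ½mv² + μ_k m g d
W_f = μ_k mg d = (0.15)(1.81)(9.81)(1.93) = 5.140 J
½mv² = mgh − W_f = 408.39 − 5.140 = 403.25 J
v = √(2 × 403.25/1.81) = 21.11 m/s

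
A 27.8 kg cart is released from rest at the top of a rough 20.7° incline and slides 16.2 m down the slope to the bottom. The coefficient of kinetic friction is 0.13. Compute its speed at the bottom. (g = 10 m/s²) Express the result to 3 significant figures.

v = 8.67 m/s

Taking the bottom as reference, mgh = ½mv² + μ_k N L with h = L sinθ, N = mg cosθ:
mgh = mgL sinθ = (27.8)(10)(16.2)sin20.7° = 1591.9 J
W_f = μ_k mg cosθ · L = (0.13)(27.8)(10)cos20.7°·16.2 = 547.7 J
½mv² = 1591.9 − 547.7 = 1044.2 J
v = √(2 × 1044.2/27.8) = 8.667 m/s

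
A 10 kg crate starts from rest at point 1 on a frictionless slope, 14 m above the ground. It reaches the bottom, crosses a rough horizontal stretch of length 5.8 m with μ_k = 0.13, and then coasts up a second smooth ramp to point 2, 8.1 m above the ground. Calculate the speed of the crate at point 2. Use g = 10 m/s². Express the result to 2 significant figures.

v = 10 m/s

Energy at 1: mgh₁ = (10)(10)(14) = 1400.0 J
Friction loss: W_f = μ_k mg d = 75.40 J
At 2: ½mv² + mgh₂ = mgh₁ − W_f
½mv² = 1400.0 − 75.40 − 810.00 = 514.60 J
v = √(2 × 514.60/10) = 10.14 m/s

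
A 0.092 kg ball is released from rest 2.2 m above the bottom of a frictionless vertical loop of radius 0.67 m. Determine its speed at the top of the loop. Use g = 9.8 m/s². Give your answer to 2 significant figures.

v = 4.1 m/s

Energy conservation: mgh = ½mv_top² + mg(2r)
v_top² = 2g(h − 2r) = 2(9.8)(2.2 − 1.340) = 16.86
v_top = 4.106 m/s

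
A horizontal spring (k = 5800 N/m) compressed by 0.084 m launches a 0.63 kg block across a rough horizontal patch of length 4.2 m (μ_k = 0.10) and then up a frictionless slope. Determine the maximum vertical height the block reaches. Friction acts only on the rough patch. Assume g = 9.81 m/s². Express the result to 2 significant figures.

Spring energy: E₀ = ½kx² = ½(5800)(0.084)² = 20.462 J
Friction: W_f = μ_k mg d = (0.10)(0.63)(9.81)(4.2) = 2.596 J
Energy at base of ramp: E = 20.462 − 2.596 = 17.867 J
At max height all remaining energy is PE: mgh = E ⇒ h = E/(mg) = 17.867/(0.63 × 9.81) = 2.891 m

h = 2.9 m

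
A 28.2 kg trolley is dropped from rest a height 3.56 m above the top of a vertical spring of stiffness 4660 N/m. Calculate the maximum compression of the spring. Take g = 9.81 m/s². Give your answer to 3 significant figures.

Measuring PE from the top of the relaxed spring, at max compression the trolley has dropped H + x with zero KE, so:
mg(H + x) = ½kx²
½(4660)x² − (28.2)(9.81)x − (28.2)(9.81)(3.56) = 0
2330x² − 276.6x − 984.8 = 0
x = [276.6 + √(76531 + 9.1788e+06)]/(2 × 2330) = 0.7122 m

x = 0.712 m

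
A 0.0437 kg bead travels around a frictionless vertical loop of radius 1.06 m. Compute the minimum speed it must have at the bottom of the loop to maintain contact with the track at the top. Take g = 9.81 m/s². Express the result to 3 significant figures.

At the top: mg = mv_top²/r ⇒ v_top² = gr = 10.40 m²/s²
Energy from bottom to top (height 2r): ½mv_bot² = ½mv_top² + mg(2r)
v_bot² = gr + 4gr = 5gr = 51.99
v_bot = √(5gr) = 7.211 m/s

v = 7.21 m/s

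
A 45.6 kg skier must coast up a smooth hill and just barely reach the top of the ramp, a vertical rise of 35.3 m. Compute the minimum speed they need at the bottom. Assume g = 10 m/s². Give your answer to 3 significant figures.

v = 26.6 m/s

At the top they are momentarily at rest, so all KE converts to PE: ½mv² = mgh
v = √(2gh) = √(2 × 10 × 35.3) = 26.57 m/s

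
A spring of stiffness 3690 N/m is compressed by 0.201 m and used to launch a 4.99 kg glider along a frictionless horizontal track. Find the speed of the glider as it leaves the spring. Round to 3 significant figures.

Conservation of energy: ½kx² = ½mv²
v = x√(k/m) = 0.201 × √(3690/4.99) = 5.466 m/s

v = 5.47 m/s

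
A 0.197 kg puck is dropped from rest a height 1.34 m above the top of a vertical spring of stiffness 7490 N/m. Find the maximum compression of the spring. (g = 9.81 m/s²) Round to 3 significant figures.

x = 0.0266 m

Take the reference level at the top of the uncompressed spring. At max compression the puck has fallen H + x and is momentarily at rest:
mg(H + x) = ½kx²
½(7490)x² − (0.197)(9.81)x − (0.197)(9.81)(1.34) = 0
3745x² − 1.933x − 2.590 = 0
x = [1.933 + √(3.735 + 38793)]/(2 × 3745) = 0.02656 m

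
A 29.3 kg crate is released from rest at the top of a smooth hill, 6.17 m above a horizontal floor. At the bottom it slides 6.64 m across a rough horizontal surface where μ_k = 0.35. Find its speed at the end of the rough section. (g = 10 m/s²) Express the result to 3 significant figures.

v = 8.77 m/s

Applying the work–energy principle:
mgh = ½mv² + μ_k m g d
W_f = μ_k mg d = (0.35)(29.3)(10)(6.64) = 680.9 J
½mv² = mgh − W_f = 1807.8 − 680.9 = 1126.9 J
v = √(2 × 1126.9/29.3) = 8.770 m/s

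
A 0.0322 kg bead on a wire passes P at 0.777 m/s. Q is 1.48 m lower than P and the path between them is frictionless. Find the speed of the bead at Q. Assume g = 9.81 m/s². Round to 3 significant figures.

Equating total energy at the two states: ½mv₀² + mgh = ½mv²
The mass cancels from both sides.
v² = v₀² + 2gh = (0.777)² + 2(9.81)(1.48) = 29.641
v = √29.641 = 5.444 m/s

v = 5.44 m/s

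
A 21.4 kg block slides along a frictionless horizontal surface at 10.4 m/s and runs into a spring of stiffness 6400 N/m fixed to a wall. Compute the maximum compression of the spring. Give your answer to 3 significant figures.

All KE is stored as spring PE at maximum compression: ½mv² = ½kx²
x = v√(m/k) = 10.4 × √(21.4/6400) = 0.6014 m

x = 0.601 m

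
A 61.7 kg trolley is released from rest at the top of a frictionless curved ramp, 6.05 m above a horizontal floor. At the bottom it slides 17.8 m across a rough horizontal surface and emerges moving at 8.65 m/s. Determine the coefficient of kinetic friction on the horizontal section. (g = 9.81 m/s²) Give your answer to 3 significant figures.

Energy bookkeeping (friction removes W_f = μ_k N d):
mgh = ½mv² + μ_k m g d
mgh = 3661.9 J; ½mv² = 2308.3 J
W_f = 3661.9 − 2308.3 = 1354 J
μ_k = W_f/(mg·d) = 1354/(605.3 × 17.8) = 0.1256

μ_k = 0.126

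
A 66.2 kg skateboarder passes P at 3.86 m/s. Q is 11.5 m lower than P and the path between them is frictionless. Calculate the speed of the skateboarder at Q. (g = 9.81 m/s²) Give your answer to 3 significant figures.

v = 15.5 m/s

Equating total energy at the two states: ½mv₀² + mgh = ½mv²
v² = v₀² + 2gh = (3.86)² + 2(9.81)(11.5) = 240.53
v = √240.53 = 15.51 m/s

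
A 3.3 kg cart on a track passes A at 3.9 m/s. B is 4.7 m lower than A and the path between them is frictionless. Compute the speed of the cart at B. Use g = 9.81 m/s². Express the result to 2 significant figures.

v = 10 m/s

By conservation of mechanical energy, ½mv₀² + mgh = ½mv²
v² = v₀² + 2gh = (3.9)² + 2(9.81)(4.7) = 107.42
v = √107.42 = 10.36 m/s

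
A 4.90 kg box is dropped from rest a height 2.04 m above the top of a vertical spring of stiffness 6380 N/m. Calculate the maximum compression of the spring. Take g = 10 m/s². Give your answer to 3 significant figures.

Measuring PE from the top of the relaxed spring, at max compression the box has dropped H + x with zero KE, so:
mg(H + x) = ½kx²
½(6380)x² − (4.90)(10)x − (4.90)(10)(2.04) = 0
3190x² − 49.00x − 99.96 = 0
x = [49.00 + √(2401 + 1.2755e+06)]/(2 × 3190) = 0.1849 m

x = 0.185 m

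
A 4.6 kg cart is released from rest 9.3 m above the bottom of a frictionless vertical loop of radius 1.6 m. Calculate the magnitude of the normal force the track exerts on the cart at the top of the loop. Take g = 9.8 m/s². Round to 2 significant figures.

Energy from release to top (height 2r): mgh = ½mv_top² + mg(2r)
v_top² = 2g(h − 2r) = 2(9.8)(9.3 − 3.200) = 119.56 m²/s²
At the top, both N and weight point toward the centre: N + mg = mv_top²/r
N = m(v_top²/r − g) = 4.6(119.56/1.6 − 9.8) = 298.7 N

N = 300 N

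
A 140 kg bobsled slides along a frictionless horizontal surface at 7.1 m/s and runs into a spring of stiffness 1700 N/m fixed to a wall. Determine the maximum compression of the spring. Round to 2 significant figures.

x = 2.0 m

At max compression the bobsled is momentarily at rest: ½mv² = ½kx²
x = v√(m/k) = 7.1 × √(140/1700) = 2.038 m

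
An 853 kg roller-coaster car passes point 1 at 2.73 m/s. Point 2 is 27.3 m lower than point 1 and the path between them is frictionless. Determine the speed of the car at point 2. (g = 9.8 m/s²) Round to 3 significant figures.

Energy conservation between the two points: ½mv₀² + mgh = ½mv²
The mass cancels from both sides.
v² = v₀² + 2gh = (2.73)² + 2(9.8)(27.3) = 542.53
v = √542.53 = 23.29 m/s

v = 23.3 m/s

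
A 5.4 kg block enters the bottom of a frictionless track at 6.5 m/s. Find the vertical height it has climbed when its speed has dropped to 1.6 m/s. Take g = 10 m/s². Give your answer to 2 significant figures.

Energy balance between the two points: ½mv₁² = ½mv₂² + mgh
h = (v₁² − v₂²)/(2g) = (6.5² − 1.6²)/(2 × 10) = 1.984 m

h = 2.0 m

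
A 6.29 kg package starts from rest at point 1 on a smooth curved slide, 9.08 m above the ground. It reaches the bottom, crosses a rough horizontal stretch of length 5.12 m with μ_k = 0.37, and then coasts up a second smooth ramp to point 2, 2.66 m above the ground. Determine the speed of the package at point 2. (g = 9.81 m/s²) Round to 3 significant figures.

v = 9.42 m/s

Energy at 1: mgh₁ = (6.29)(9.81)(9.08) = 560.28 J
Friction loss: W_f = μ_k mg d = 116.9 J
At 2: ½mv² + mgh₂ = mgh₁ − W_f
½mv² = 560.28 − 116.9 − 164.14 = 279.25 J
v = √(2 × 279.25/6.29) = 9.423 m/s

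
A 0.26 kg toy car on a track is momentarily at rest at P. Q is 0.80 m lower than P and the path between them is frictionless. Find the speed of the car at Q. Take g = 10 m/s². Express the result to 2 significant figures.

v = 4.0 m/s

By conservation of mechanical energy, mgh = ½mv²
v = √(2gh) = √(2 × 10 × 0.80) = √16.000 = 4.000 m/s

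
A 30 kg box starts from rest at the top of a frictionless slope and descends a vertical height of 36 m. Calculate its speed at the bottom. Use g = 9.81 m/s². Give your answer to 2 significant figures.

v = 27 m/s

Equating total energy at the two states: mgh = ½mv²
The mass cancels from both sides.
v = √(2gh) = √(2 × 9.81 × 36) = √706.32 = 26.58 m/s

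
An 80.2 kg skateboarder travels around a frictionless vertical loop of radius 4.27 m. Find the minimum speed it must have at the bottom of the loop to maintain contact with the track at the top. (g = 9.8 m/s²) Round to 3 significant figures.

v = 14.5 m/s

At the top: mg = mv_top²/r ⇒ v_top² = gr = 41.85 m²/s²
Energy from bottom to top (height 2r): ½mv_bot² = ½mv_top² + mg(2r)
v_bot² = gr + 4gr = 5gr = 209.2
v_bot = √(5gr) = 14.46 m/s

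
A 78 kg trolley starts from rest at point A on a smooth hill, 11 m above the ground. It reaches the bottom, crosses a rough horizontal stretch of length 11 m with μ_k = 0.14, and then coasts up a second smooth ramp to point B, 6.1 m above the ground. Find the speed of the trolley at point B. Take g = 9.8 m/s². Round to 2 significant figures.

Energy at A: mgh₁ = (78)(9.8)(11) = 8408.4 J
Friction loss: W_f = μ_k mg d = 1177 J
At B: ½mv² + mgh₂ = mgh₁ − W_f
½mv² = 8408.4 − 1177 − 4662.8 = 2568.4 J
v = √(2 × 2568.4/78) = 8.115 m/s

v = 8.1 m/s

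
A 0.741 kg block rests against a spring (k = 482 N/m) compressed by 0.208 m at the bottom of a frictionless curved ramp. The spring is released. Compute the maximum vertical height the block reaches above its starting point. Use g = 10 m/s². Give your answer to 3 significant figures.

h = 1.41 m

Energy conservation from release to the highest point: ½kx² = mgh
h = kx²/(2mg) = (482)(0.208)²/(2 × 0.741 × 10) = 1.407 m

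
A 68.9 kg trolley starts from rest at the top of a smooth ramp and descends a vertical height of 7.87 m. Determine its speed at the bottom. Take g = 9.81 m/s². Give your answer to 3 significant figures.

Energy conservation between the two points: mgh = ½mv²
The mass cancels from both sides.
v = √(2gh) = √(2 × 9.81 × 7.87) = √154.41 = 12.43 m/s

v = 12.4 m/s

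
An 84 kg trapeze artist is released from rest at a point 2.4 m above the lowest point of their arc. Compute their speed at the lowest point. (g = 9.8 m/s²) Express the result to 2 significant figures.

v = 6.9 m/s

Energy conservation between the two points: mgh = ½mv²
v = √(2gh) = √(2 × 9.8 × 2.4) = √47.040 = 6.859 m/s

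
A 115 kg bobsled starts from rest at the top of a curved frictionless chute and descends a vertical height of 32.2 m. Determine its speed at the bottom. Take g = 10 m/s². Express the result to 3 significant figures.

Energy conservation between the two points: mgh = ½mv²
v = √(2gh) = √(2 × 10 × 32.2) = √644.00 = 25.38 m/s

v = 25.4 m/s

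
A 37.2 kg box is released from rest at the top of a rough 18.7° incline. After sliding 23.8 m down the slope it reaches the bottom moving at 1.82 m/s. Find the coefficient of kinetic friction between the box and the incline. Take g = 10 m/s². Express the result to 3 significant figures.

mgh = ½mv² + μ_k (mg cosθ) L, with h = L sinθ
mgL sinθ = 2838.6 J; ½mv² = 61.611 J
W_f = 2838.6 − 61.611 = 2777 J
μ_k = W_f/(mg cosθ · L) = 2777/(352.4 × 23.8) = 0.3311

μ_k = 0.331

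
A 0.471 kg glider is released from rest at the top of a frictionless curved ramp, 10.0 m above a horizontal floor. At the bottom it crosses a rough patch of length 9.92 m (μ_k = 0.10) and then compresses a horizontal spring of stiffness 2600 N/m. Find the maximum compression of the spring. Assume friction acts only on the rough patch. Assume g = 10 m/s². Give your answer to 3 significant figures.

x = 0.181 m

Initial energy: E₁ = mgh = (0.471)(10)(10.0) = 47.100 J
Friction removes W_f = μ_k mg d = (0.10)(0.471)(10)(9.92) = 4.672 J
Energy reaching the spring: E = 47.100 − 4.672 = 42.428 J
At max compression ½kx² = E ⇒ x = √(2E/k) = √(2 × 42.428/2600) = 0.1807 m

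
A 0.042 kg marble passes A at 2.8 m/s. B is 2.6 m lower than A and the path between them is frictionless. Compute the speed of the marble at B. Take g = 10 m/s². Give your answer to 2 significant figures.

v = 7.7 m/s

Mechanical energy is conserved (no friction): ½mv₀² + mgh = ½mv²
v² = v₀² + 2gh = (2.8)² + 2(10)(2.6) = 59.840
v = √59.840 = 7.736 m/s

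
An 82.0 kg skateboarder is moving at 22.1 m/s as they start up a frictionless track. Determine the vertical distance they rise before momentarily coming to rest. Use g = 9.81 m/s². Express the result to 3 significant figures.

By energy conservation, ½mv² = mgh
h = v²/(2g) = 22.1²/(2 × 9.81) = 24.89 m

h = 24.9 m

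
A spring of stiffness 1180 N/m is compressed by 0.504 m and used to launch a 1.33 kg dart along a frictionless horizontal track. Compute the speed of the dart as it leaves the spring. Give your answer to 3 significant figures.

The dart leaves the spring when the spring is at natural length, so ½kx² = ½mv²
v = x√(k/m) = 0.504 × √(1180/1.33) = 15.01 m/s

v = 15.0 m/s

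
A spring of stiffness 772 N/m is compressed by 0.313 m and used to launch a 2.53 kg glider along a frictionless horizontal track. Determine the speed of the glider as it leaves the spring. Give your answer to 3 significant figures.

Spring PE converts entirely to kinetic energy: ½kx² = ½mv²
v = x√(k/m) = 0.313 × √(772/2.53) = 5.468 m/s

v = 5.47 m/s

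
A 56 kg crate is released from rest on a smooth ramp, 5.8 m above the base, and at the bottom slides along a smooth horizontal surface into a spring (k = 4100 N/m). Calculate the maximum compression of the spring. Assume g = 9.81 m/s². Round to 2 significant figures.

x = 1.2 m

Gravitational PE at the top equals spring PE at max compression: mgh = ½kx²
x = √(2mgh/k) = √(2 × 56 × 9.81 × 5.8 / 4100) = 1.247 m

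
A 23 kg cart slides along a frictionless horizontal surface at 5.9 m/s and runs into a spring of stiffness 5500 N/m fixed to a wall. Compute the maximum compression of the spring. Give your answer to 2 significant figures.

x = 0.38 m

At max compression the cart is momentarily at rest: ½mv² = ½kx²
x = v√(m/k) = 5.9 × √(23/5500) = 0.3815 m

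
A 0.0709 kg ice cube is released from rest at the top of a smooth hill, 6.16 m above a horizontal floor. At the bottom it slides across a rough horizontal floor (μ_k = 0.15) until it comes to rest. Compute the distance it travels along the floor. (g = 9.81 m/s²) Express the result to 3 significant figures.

Applying the work–energy principle:
At rest all PE has been dissipated by friction: mgh = μ_k m g d
d = h/μ_k = 6.16/0.15 = 41.07 m

d = 41.1 m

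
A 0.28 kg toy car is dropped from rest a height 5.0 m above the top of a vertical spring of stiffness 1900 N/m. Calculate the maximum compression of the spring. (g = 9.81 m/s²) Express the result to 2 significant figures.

x = 0.12 m

Take the reference level at the top of the uncompressed spring. At max compression the car has fallen H + x and is momentarily at rest:
mg(H + x) = ½kx²
½(1900)x² − (0.28)(9.81)x − (0.28)(9.81)(5.0) = 0
950.0x² − 2.747x − 13.73 = 0
x = [2.747 + √(7.545 + 52189)]/(2 × 950.0) = 0.1217 m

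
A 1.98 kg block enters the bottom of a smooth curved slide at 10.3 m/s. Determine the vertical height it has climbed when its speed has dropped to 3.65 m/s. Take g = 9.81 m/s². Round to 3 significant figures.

h = 4.73 m

Energy balance between the two points: ½mv₁² = ½mv₂² + mgh
h = (v₁² − v₂²)/(2g) = (10.3² − 3.65²)/(2 × 9.81) = 4.728 m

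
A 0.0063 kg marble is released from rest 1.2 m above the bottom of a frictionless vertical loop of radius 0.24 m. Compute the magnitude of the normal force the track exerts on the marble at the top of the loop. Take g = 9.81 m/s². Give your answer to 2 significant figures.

Energy from release to top (height 2r): mgh = ½mv_top² + mg(2r)
v_top² = 2g(h − 2r) = 2(9.81)(1.2 − 0.4800) = 14.126 m²/s²
At the top, both N and weight point toward the centre: N + mg = mv_top²/r
N = m(v_top²/r − g) = 0.0063(14.126/0.24 − 9.81) = 0.3090 N

N = 0.31 N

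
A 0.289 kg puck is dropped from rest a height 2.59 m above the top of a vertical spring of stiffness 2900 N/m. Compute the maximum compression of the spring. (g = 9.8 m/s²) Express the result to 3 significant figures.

x = 0.0721 m

Measuring PE from the top of the relaxed spring, at max compression the puck has dropped H + x with zero KE, so:
mg(H + x) = ½kx²
½(2900)x² − (0.289)(9.8)x − (0.289)(9.8)(2.59) = 0
1450x² − 2.832x − 7.335 = 0
x = [2.832 + √(8.021 + 42545)]/(2 × 1450) = 0.07211 m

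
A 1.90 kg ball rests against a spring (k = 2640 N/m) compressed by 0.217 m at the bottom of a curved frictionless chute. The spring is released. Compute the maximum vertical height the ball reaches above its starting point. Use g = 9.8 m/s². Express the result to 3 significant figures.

Energy conservation from release to the highest point: ½kx² = mgh
h = kx²/(2mg) = (2640)(0.217)²/(2 × 1.90 × 9.8) = 3.338 m

h = 3.34 m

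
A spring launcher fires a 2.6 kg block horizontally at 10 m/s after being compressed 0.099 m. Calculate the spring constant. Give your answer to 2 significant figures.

k = 27000 N/m

½kx² = ½mv²
k = mv²/x² = (2.6)(10)²/(0.099)² = 26528 N/m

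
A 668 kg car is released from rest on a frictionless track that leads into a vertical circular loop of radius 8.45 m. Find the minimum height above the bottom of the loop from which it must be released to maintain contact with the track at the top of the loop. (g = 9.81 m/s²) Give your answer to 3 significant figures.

h = 21.1 m

At the top, for minimum speed gravity alone supplies the centripetal force: mg = mv_top²/r ⇒ v_top² = gr = 82.89 m²/s²
Energy conservation from release height h to the top (height 2r): mgh = ½mv_top² + mg(2r)
h = v_top²/(2g) + 2r = r/2 + 2r = 5r/2 = 21.12 m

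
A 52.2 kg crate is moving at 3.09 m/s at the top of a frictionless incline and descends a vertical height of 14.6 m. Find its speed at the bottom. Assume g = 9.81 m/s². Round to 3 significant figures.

Equating total energy at the two states: ½mv₀² + mgh = ½mv²
v² = v₀² + 2gh = (3.09)² + 2(9.81)(14.6) = 296.00
v = √296.00 = 17.20 m/s

v = 17.2 m/s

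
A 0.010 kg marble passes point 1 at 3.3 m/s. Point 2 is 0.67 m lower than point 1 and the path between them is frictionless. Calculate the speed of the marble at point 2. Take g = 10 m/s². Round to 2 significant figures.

v = 4.9 m/s

By conservation of mechanical energy, ½mv₀² + mgh = ½mv²
v² = v₀² + 2gh = (3.3)² + 2(10)(0.67) = 24.290
v = √24.290 = 4.928 m/s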